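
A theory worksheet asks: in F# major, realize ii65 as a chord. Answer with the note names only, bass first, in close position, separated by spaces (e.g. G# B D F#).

B D# F# G#

The numeral's case and figure indicate a minor seventh chord. In F# major its root, the supertonic, is G#.
Stacking thirds from G# gives G#-B-D#-F#.
The figured bass 65 indicates first inversion, placing the third (B) in the bass: B-D#-F#-G#.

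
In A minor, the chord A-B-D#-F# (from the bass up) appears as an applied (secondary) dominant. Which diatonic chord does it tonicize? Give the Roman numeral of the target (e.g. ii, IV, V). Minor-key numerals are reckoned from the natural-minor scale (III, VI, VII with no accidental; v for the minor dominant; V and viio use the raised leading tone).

V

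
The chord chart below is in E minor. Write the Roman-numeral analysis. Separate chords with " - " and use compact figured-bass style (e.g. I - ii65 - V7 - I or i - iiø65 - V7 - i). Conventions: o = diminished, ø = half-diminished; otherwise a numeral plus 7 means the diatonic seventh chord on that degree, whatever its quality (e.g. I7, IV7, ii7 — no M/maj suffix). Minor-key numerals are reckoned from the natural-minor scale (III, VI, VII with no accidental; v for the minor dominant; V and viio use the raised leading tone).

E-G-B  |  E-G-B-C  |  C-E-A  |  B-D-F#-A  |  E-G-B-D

i - VI65 - iv6 - v7 - i7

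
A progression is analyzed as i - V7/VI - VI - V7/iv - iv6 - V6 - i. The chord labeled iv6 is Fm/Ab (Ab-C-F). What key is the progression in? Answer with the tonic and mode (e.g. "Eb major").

iv6 is given as Ab-C-F — a minor triad with root F.
If F is scale degree 4 and the mode makes that degree carry a minor triad, the tonic is C and the mode is minor.

C minor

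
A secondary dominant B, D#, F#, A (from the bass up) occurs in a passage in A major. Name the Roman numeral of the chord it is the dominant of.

The chord is a dominant seventh chord on B.
A dominant resolves down a perfect fifth: B → E. In A major, E is scale degree 5, i.e. V.

V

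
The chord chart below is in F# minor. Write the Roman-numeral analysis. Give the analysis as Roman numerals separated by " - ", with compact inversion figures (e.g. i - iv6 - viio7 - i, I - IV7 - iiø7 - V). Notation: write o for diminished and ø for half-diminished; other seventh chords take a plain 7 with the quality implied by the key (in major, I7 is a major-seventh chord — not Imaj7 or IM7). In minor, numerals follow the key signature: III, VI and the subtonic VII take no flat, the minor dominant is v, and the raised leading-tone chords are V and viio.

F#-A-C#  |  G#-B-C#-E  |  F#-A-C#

F#-A-C# has root F#, degree 1 in F# minor, so i.
G#-B-C#-E: root C# is the dominant; minor seventh chord there is v43.
F#-A-C#: root F# is the tonic; minor triad there is i.

i - v43 - i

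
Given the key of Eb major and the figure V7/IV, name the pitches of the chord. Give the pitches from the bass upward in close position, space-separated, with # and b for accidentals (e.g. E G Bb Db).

The slash means an applied dominant: we want the dominant of IV. In Eb major, IV is Ab major, and its dominant is built on Eb.
Building a dominant seventh chord on Eb gives Eb-G-Bb-Db.

Eb G Bb Db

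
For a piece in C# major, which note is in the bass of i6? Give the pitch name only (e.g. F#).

E

i in C# major has root C#; the chord is C#-E-G#.
The figure 6 means first inversion — the third is in the bass.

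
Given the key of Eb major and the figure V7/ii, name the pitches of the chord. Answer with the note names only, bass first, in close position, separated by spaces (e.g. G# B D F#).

C E G Bb

V7/ii is a secondary dominant — the dominant seventh of ii. ii in Eb major is F, so the applied chord's root is C, a perfect fifth above.
Building a dominant seventh chord on C gives C-E-G-Bb.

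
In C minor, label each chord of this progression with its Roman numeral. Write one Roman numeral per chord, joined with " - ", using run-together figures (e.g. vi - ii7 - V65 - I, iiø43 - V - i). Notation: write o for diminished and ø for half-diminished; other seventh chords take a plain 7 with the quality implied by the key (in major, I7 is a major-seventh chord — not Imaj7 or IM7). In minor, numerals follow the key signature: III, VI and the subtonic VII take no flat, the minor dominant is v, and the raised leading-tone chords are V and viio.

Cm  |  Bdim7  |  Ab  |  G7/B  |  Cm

i - viio7 - VI - V65 - i

Cm has root C, degree 1 in C minor, so i.
Bdim7: fully diminished seventh chord on B = scale degree 7 → viio7.
Ab: major triad on Ab = scale degree 6 → VI.
G7/B: root G is the dominant; dominant seventh chord there is V65.
Cm: minor triad on C = scale degree 1 → i.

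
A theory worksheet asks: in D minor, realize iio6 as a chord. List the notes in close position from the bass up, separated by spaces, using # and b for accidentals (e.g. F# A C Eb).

In D minor, the second degree is E, and the diatonic chord built there is a diminished triad.
Stacking thirds from E gives E-G-Bb.
The figured bass 6 indicates first inversion, placing the third (G) in the bass: G-Bb-E.

G Bb E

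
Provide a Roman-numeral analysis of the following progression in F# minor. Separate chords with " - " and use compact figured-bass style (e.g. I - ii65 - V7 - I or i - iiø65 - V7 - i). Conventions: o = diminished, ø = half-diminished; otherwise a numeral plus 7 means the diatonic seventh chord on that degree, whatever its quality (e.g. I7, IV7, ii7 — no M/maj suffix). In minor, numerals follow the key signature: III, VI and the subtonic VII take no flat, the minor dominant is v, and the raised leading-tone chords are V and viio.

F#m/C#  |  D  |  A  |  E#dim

i64 - VI - III - viio

F#m/C#: root F# is the tonic; minor triad there is i64.
D: root D is the submediant; major triad there is VI.
A: major triad on A = scale degree 3 → III.
E#dim has root E#, degree 7 in F# minor, so viio.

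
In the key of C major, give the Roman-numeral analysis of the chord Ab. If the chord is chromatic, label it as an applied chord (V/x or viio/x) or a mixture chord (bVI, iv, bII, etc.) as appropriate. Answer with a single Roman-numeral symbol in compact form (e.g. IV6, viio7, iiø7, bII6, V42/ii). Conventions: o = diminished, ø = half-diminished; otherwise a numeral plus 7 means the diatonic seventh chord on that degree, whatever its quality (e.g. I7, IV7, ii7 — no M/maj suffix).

The pitches Ab-C-Eb form a major triad rooted on Ab.
Ab is the lowered sixth degree of C major (diatonic 6 would be A). This is a major triad on the lowered sixth degree, borrowed from the parallel minor.

bVI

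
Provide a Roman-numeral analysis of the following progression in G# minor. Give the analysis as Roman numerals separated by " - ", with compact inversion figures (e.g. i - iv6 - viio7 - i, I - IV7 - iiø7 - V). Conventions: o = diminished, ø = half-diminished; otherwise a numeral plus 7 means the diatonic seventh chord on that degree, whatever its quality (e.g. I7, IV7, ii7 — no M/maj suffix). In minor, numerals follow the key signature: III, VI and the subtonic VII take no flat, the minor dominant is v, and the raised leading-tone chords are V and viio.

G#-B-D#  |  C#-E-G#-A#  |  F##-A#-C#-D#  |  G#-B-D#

G#-B-D# has root G#, degree 1 in G# minor, so i.
C#-E-G#-A#: root A# is the supertonic; half-diminished seventh chord there is iiø65.
F##-A#-C#-D# has root D#, degree 5 in G# minor, so V65.
G#-B-D#: root G# is the tonic; minor triad there is i.

i - iiø65 - V65 - i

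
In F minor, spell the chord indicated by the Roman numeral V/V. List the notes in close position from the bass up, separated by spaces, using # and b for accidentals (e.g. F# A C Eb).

G B D

V/V is a secondary dominant — the dominant triad of V. V in F minor is C, so the applied chord's root is G, a perfect fifth above.
Building a major triad on G gives G-B-D.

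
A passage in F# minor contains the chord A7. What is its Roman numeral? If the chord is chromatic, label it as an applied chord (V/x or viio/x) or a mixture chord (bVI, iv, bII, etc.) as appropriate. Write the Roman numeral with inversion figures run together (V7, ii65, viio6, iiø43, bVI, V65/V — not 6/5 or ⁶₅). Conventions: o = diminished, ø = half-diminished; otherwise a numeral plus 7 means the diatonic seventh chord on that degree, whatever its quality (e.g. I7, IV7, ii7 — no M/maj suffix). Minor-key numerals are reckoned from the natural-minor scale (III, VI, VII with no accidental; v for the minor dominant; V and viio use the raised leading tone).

Stacked in thirds the chord is A-C#-E-G: a dominant seventh chord on A.
A is not a diatonic chord root with this quality in F# minor, but it lies a perfect fifth above D (VI), so the chord functions as an applied dominant of VI.

V7/VI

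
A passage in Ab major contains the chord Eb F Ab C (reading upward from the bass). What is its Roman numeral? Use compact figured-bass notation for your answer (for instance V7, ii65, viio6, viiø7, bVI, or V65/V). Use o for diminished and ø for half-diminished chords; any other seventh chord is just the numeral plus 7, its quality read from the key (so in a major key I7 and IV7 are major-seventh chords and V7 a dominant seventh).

vi42

The pitches F-Ab-C-Eb form a minor seventh chord rooted on F.
In Ab major, F is the submediant; the diatonic minor seventh chord there is vi7.
With Eb in the bass the chord is in third inversion, so the figured bass is 42.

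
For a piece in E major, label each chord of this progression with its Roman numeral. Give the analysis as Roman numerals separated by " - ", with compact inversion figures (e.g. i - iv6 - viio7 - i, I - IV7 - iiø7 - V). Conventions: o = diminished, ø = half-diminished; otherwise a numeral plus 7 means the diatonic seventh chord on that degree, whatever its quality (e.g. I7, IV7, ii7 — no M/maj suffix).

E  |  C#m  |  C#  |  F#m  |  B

I - vi - V/ii - ii - V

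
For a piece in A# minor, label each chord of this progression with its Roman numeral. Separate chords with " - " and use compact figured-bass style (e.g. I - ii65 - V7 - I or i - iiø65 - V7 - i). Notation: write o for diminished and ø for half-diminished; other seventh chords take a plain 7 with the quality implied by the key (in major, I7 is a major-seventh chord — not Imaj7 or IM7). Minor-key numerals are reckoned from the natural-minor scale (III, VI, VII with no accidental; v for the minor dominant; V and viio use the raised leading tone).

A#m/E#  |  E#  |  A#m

A#m/E# has root A#, degree 1 in A# minor, so i64.
E#: major triad on E# = scale degree 5 → V.
A#m: root A# is the tonic; minor triad there is i.

i64 - V - i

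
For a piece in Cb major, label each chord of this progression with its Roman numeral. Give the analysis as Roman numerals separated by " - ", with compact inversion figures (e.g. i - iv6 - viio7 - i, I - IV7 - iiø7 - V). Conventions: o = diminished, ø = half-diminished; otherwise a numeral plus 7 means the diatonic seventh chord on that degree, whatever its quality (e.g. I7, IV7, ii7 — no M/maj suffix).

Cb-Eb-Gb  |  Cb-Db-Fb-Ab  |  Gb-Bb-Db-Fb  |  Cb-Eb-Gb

Cb-Eb-Gb: major triad on Cb = scale degree 1 → I.
Cb-Db-Fb-Ab: minor seventh chord on Db = scale degree 2 → ii42.
Gb-Bb-Db-Fb: dominant seventh chord on Gb = scale degree 5 → V7.
Cb-Eb-Gb: root Cb is the tonic; major triad there is I.

I - ii42 - V7 - I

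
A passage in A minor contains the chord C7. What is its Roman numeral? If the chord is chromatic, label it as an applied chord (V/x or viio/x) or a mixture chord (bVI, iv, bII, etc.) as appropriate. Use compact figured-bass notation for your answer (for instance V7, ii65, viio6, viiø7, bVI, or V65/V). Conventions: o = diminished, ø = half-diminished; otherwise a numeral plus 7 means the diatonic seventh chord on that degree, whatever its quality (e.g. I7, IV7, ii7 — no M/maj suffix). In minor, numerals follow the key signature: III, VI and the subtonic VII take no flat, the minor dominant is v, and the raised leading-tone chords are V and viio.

Stacked in thirds the chord is C-E-G-Bb: a dominant seventh chord on C.
C is not a diatonic chord root with this quality in A minor, but it lies a perfect fifth above F (VI), so the chord functions as an applied dominant of VI.

V7/VI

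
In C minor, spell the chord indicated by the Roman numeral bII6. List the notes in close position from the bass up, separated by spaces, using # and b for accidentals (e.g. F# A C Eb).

F Ab Db

bII6 is the Neapolitan sixth — a major triad on the lowered second degree, here in its customary first inversion. In C minor that root is Db.
So the chord is Db-F-Ab.
With the 6 figure the chord is in first inversion; from the bass F upward in close position it reads F-Ab-Db.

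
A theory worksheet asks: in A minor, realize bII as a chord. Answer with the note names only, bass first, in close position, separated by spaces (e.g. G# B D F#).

Bb D F

Scale degree 2 in A minor is B; lowering it a half step gives Bb. bII is the Neapolitan chord — a major triad on the lowered second degree.
So the chord is Bb-D-F, a major triad.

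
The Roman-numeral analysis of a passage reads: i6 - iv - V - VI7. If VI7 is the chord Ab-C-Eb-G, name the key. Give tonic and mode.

C minor

VI7 is given as Ab-C-Eb-G — a major seventh chord with root Ab.
Counting down 5 scale steps from Ab places the tonic on C; a major seventh chord on degree 6 is diatonic only in minor.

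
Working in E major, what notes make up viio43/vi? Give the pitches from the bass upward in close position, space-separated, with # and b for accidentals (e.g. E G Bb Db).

viio43/vi is a secondary leading-tone chord. The target vi is C# in E major; the applied chord is rooted a semitone below, on B#.
Building a fully diminished seventh chord on B# gives B#-D#-F#-A.
With the 43 figure the chord is in second inversion; from the bass F# upward in close position it reads F#-A-B#-D#.

F# A B# D#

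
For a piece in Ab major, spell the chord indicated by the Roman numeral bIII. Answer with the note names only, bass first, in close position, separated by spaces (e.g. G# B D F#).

Cb Eb Gb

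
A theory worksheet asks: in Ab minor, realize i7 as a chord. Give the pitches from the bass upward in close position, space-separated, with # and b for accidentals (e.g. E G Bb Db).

In Ab minor, scale degree 1 is Ab, and the diatonic chord built there is a minor seventh chord.
That chord is spelled Ab-Cb-Eb-Gb.

Ab Cb Eb Gb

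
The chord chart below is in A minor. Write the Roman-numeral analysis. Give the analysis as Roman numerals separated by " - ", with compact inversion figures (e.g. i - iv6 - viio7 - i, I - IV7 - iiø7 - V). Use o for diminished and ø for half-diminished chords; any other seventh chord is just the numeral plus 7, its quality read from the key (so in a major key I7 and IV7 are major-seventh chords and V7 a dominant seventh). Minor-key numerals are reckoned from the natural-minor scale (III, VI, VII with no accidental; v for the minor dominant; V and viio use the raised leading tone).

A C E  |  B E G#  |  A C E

A-C-E has root A, degree 1 in A minor, so i.
B-E-G# has root E, degree 5 in A minor, so V64.
A-C-E: minor triad on A = scale degree 1 → i.

i - V64 - i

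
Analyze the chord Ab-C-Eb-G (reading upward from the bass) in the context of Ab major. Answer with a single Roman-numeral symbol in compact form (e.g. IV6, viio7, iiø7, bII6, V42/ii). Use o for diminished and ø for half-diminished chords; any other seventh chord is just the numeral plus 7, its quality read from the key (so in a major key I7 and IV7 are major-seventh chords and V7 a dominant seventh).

Stacked in thirds the chord is Ab-C-Eb-G: a major seventh chord on Ab.
In Ab major, Ab is the tonic; the diatonic major seventh chord there is I7.

I7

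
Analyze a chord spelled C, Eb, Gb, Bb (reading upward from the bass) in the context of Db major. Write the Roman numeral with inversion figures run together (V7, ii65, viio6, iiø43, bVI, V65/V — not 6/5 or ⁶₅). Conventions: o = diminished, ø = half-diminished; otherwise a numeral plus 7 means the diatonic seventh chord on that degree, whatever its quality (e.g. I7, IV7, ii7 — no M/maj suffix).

The pitches C-Eb-Gb-Bb form a half-diminished seventh chord rooted on C.
C is scale degree 7 in Db major, and a half-diminished seventh chord on that degree is written viiø7.

viiø7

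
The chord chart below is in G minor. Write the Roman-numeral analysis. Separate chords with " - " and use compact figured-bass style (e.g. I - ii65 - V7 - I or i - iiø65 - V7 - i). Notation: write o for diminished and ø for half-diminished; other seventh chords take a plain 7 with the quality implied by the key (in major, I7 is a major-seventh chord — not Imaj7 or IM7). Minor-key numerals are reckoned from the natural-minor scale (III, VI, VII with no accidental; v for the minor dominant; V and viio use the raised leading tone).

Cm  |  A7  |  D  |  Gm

iv - V7/V - V - i

Cm: root C is the subdominant; minor triad there is iv.
A7: chromatic; A is V of V, so V7/V.
D: major triad on D = scale degree 5 → V.
Gm: minor triad on G = scale degree 1 → i.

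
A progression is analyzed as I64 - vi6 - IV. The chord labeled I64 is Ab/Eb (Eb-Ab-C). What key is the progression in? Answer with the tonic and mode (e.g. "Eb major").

Ab major

The chord Ab/Eb is a major triad rooted on Ab; its label is I64.
If Ab is scale degree 1 and the mode makes that degree carry a major triad, the tonic is Ab and the mode is major.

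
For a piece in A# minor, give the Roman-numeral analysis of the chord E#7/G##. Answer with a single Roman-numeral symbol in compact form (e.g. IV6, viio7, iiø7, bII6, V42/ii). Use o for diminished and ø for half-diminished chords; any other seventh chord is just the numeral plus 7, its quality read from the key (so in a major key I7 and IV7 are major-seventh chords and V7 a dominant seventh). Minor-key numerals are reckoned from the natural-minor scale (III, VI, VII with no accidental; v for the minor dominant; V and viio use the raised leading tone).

The pitches E#-G##-B#-D# form a dominant seventh chord rooted on E#.
E# is scale degree 5 in A# minor, and a dominant seventh chord on that degree is written V7.
With G## in the bass the chord is in first inversion, so the figured bass is 65.

V65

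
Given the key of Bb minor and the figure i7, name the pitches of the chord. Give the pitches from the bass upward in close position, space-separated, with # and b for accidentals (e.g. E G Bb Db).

Bb Db F Ab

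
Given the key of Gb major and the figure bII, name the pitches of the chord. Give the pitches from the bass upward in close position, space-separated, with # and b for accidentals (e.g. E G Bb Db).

Scale degree 2 in Gb major is Ab; lowering it a half step gives Abb. bII is the Neapolitan chord — a major triad on the lowered second degree.
So the chord is Abb-Cb-Ebb.

Abb Cb Ebb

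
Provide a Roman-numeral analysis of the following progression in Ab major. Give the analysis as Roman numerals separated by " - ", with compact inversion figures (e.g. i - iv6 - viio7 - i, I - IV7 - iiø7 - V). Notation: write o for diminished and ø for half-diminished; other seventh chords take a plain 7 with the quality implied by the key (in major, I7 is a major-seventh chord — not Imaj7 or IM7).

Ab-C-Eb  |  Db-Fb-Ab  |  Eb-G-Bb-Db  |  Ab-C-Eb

Ab-C-Eb has root Ab, degree 1 in Ab major, so I.
Db-Fb-Ab: Db with this quality isn't in the key; it's iv, borrowed from the parallel minor.
Eb-G-Bb-Db has root Eb, degree 5 in Ab major, so V7.
Ab-C-Eb: root Ab is the tonic; major triad there is I.

I - iv - V7 - I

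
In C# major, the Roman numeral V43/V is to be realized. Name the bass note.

A#

The applied chord V43/V is rooted on D#: D#-F##-A#-C#.
The figure 43 means second inversion — the fifth is in the bass.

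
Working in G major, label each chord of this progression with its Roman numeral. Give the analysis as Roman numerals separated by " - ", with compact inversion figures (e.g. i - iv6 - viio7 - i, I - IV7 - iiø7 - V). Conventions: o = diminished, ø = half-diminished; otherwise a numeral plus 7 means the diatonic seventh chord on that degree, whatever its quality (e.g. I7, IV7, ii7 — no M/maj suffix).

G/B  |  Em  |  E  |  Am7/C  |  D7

I6 - vi - V/ii - ii65 - V7

G/B: root G is the tonic; major triad there is I6.
Em has root E, degree 6 in G major, so vi.
E is the secondary dominant of ii (major triad on E): V/ii.
Am7/C: minor seventh chord on A = scale degree 2 → ii65.
D7 has root D, degree 5 in G major, so V7.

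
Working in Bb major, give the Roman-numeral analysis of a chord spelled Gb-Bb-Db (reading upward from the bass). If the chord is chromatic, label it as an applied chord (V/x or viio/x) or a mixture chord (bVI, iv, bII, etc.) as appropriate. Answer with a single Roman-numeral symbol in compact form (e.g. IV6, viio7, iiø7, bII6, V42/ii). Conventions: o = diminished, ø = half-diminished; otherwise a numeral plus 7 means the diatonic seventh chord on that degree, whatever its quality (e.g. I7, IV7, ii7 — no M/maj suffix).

bVI

Stacked in thirds the chord is Gb-Bb-Db: a major triad on Gb.
Gb is the lowered sixth degree of Bb major (diatonic 6 would be G). This is a major triad on the lowered sixth degree, borrowed from the parallel minor.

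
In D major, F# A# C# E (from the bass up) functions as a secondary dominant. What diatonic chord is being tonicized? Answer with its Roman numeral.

The chord is a dominant seventh chord on F#.
A dominant resolves down a perfect fifth: F# → B. In D major, B is scale degree 6, i.e. vi.

vi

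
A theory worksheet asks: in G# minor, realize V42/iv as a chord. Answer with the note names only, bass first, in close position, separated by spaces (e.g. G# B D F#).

V42/iv is a secondary dominant — the dominant seventh of iv. iv in G# minor is C#, so the applied chord's root is G#, a perfect fifth above.
Building a dominant seventh chord on G# gives G#-B#-D#-F#.
The figured bass 42 indicates third inversion, placing the seventh (F#) in the bass: F#-G#-B#-D#.

F# G# B# D#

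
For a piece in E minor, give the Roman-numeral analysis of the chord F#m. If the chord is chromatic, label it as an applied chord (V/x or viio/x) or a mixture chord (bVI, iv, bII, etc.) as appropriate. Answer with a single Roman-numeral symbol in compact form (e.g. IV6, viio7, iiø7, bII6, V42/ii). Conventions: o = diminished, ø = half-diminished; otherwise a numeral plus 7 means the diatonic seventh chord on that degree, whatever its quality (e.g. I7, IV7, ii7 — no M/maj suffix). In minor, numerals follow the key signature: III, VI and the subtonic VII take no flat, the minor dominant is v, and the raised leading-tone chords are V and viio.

ii

Stacked in thirds the chord is F#-A-C#: a minor triad on F#.
F# is the second degree of E minor. This is the minor supertonic, borrowed from the parallel major (the Dorian ii).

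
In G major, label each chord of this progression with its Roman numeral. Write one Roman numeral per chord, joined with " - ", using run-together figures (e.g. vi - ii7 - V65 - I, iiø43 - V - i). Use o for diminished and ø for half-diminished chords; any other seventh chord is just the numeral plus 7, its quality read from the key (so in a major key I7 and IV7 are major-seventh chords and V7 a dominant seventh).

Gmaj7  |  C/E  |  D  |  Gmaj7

I7 - IV6 - V - I7

Gmaj7: major seventh chord on G = scale degree 1 → I7.
C/E: root C is the subdominant; major triad there is IV6.
D has root D, degree 5 in G major, so V.
Gmaj7: major seventh chord on G = scale degree 1 → I7.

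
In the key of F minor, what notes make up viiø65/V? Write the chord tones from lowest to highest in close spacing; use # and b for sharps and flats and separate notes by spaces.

D F A B

The slash marks an applied leading-tone chord: viio of V. In F minor, V is C, so the leading tone to it is B, a half step below.
Building a half-diminished seventh chord on B gives B-D-F-A.
The figured bass 65 indicates first inversion, placing the third (D) in the bass: D-F-A-B.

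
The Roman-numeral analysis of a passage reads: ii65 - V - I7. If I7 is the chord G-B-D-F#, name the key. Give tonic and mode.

The chord Gmaj7 is a major seventh chord rooted on G; its label is I7.
If G is scale degree 1 and the mode makes that degree carry a major seventh chord, the tonic is G and the mode is major.

G major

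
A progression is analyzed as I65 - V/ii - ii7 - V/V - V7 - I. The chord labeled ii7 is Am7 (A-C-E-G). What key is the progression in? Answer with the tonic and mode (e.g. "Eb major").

ii7 is given as A-C-E-G — a minor seventh chord with root A.
If A is scale degree 2 and the mode makes that degree carry a minor seventh chord, the tonic is G and the mode is major.

G major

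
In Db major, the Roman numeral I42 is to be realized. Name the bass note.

C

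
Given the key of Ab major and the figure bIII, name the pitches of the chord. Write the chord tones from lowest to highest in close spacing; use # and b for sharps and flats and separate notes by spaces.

Cb Eb Gb

Scale degree 3 in Ab major is C; lowering it a half step gives Cb. bIII is a major triad on the lowered third degree, borrowed from the parallel minor.
So the chord is Cb-Eb-Gb, a major triad.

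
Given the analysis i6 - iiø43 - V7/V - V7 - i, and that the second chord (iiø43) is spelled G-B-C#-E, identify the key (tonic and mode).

B minor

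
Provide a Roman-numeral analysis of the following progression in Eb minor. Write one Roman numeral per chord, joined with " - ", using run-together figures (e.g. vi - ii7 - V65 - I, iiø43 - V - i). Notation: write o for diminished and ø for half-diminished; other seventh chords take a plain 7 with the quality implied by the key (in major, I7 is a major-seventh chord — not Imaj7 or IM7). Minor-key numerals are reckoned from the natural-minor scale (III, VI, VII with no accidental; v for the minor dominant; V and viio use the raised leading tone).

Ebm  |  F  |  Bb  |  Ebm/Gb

Ebm has root Eb, degree 1 in Eb minor, so i.
F: a major triad on F, the applied dominant of V → V/V.
Bb has root Bb, degree 5 in Eb minor, so V.
Ebm/Gb has root Eb, degree 1 in Eb minor, so i6.

i - V/V - V - i6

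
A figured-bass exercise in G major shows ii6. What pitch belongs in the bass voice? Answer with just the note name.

C

ii in G major has root A; the chord is A-C-E.
The figure 6 means first inversion — the third is in the bass.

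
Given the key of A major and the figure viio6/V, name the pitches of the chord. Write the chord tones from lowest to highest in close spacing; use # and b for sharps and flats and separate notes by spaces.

viio6/V is a secondary leading-tone chord. The target V is E in A major; the applied chord is rooted a semitone below, on D#.
Building a diminished triad on D# gives D#-F#-A.
The figured bass 6 indicates first inversion, placing the third (F#) in the bass: F#-A-D#.

F# A D#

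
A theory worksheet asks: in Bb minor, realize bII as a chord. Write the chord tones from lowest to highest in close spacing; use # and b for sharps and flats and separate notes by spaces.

Cb Eb Gb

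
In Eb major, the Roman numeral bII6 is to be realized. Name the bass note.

bII in Eb major has root Fb; the chord is Fb-Ab-Cb.
The figure 6 means first inversion — the third is in the bass.

Ab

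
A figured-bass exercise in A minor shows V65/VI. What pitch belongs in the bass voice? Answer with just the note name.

The applied chord V65/VI is rooted on C: C-E-G-Bb.
The figure 65 means first inversion — the third is in the bass.

E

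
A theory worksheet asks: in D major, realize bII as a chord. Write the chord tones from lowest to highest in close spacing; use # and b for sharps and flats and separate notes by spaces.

Eb G Bb

Scale degree 2 in D major is E; lowering it a half step gives Eb. bII is the Neapolitan chord — a major triad on the lowered second degree.
So the chord is Eb-G-Bb, a major triad.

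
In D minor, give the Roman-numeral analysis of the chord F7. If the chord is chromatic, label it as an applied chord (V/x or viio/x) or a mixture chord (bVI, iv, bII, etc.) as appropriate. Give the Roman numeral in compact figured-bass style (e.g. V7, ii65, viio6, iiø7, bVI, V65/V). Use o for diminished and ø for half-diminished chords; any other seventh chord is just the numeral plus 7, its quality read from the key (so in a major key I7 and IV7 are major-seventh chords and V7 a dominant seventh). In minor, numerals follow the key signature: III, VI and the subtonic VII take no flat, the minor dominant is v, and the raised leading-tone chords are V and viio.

V7/VI

Stacked in thirds the chord is F-A-C-Eb: a dominant seventh chord on F.
F is not a diatonic chord root with this quality in D minor, but it lies a perfect fifth above Bb (VI), so the chord functions as an applied dominant of VI.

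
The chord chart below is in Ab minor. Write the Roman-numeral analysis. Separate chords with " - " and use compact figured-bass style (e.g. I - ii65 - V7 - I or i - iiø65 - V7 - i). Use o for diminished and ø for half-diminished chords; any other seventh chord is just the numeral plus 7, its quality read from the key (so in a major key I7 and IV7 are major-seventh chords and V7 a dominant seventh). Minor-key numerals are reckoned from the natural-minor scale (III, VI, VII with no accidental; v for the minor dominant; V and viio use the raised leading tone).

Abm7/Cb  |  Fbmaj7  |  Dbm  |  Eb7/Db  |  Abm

Abm7/Cb: root Ab is the tonic; minor seventh chord there is i65.
Fbmaj7: root Fb is the submediant; major seventh chord there is VI7.
Dbm has root Db, degree 4 in Ab minor, so iv.
Eb7/Db: root Eb is the dominant; dominant seventh chord there is V42.
Abm: minor triad on Ab = scale degree 1 → i.

i65 - VI7 - iv - V42 - i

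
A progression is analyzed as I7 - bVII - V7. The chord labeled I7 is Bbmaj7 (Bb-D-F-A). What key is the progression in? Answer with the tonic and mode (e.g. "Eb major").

Bb major

The anchor chord is a major seventh chord on Bb, labeled I7.
If Bb is scale degree 1 and the mode makes that degree carry a major seventh chord, the tonic is Bb and the mode is major.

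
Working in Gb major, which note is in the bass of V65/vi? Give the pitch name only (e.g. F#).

The applied chord V65/vi is rooted on Bb: Bb-D-F-Ab.
The figure 65 means first inversion — the third is in the bass.

D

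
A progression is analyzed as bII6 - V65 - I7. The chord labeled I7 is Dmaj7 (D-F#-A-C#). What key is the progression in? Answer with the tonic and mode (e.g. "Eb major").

D major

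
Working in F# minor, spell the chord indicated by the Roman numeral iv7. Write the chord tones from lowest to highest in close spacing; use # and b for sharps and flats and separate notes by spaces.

B D F# A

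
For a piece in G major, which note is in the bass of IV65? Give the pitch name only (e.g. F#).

E

IV in G major has root C; the chord is C-E-G-B.
The figure 65 means first inversion — the third is in the bass.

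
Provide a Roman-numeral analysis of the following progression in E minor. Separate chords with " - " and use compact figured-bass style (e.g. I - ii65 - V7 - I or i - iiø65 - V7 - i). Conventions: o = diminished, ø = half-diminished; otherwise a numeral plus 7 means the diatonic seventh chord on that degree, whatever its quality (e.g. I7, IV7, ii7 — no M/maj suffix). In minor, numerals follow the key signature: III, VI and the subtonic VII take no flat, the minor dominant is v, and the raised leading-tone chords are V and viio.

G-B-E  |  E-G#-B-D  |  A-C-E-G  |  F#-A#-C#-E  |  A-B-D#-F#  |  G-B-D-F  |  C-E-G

G-B-E: minor triad on E = scale degree 1 → i6.
E-G#-B-D: a dominant seventh chord on E, the applied dominant of iv → V7/iv.
A-C-E-G has root A, degree 4 in E minor, so iv7.
F#-A#-C#-E is the secondary dominant of V (dominant seventh chord on F#): V7/V.
A-B-D#-F#: root B is the dominant; dominant seventh chord there is V42.
G-B-D-F: a dominant seventh chord on G, the applied dominant of VI → V7/VI.
C-E-G: major triad on C = scale degree 6 → VI.

i6 - V7/iv - iv7 - V7/V - V42 - V7/VI - VI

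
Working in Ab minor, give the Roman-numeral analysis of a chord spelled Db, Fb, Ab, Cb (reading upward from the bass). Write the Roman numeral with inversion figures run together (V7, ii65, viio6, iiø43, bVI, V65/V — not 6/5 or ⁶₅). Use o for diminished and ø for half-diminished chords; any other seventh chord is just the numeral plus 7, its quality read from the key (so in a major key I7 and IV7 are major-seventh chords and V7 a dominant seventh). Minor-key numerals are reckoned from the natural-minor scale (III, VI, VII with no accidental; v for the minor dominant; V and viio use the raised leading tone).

The pitches Db-Fb-Ab-Cb form a minor seventh chord rooted on Db.
Db is scale degree 4 in Ab minor, and a minor seventh chord on that degree is written iv7.

iv7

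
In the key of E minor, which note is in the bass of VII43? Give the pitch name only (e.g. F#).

VII in E minor has root D; the chord is D-F#-A-C.
The figure 43 means second inversion — the fifth is in the bass.

A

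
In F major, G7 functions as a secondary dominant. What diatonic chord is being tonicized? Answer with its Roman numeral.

The chord is a dominant seventh chord on G.
A dominant resolves down a perfect fifth: G → C. In F major, C is scale degree 5, i.e. V.

V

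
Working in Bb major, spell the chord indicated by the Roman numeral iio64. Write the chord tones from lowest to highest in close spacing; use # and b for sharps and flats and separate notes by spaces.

iio64 is the diminished supertonic triad, borrowed from the parallel minor. In Bb major that root is C.
So the chord is C-Eb-Gb, a diminished triad.
The figured bass 64 indicates second inversion, placing the fifth (Gb) in the bass: Gb-C-Eb.

Gb C Eb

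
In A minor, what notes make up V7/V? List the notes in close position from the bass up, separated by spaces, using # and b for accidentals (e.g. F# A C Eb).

B D# F# A

V7/V is a secondary dominant — the dominant seventh of V. V in A minor is E, so the applied chord's root is B, a perfect fifth above.
Building a dominant seventh chord on B gives B-D#-F#-A.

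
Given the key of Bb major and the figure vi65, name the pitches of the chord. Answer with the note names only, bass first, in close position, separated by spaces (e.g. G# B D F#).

Bb D F G

In Bb major, the submediant is G, and the diatonic chord built there is a minor seventh chord.
Stacking thirds from G gives G-Bb-D-F.
The figured bass 65 indicates first inversion, placing the third (Bb) in the bass: Bb-D-F-G.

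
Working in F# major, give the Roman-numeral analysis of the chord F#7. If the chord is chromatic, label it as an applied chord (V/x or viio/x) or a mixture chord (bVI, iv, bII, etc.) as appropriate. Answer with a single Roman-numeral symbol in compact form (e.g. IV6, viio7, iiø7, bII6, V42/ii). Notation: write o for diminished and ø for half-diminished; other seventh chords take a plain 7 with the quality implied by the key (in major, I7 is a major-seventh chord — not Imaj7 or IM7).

V7/IV

The pitches F#-A#-C#-E form a dominant seventh chord rooted on F#.
F# is not a diatonic chord root with this quality in F# major, but it lies a perfect fifth above B (IV), so the chord functions as an applied dominant of IV.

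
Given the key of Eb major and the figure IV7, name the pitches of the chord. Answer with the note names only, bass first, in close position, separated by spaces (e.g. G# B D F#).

In Eb major, the subdominant is Ab, and the diatonic chord built there is a major seventh chord.
That chord is spelled Ab-C-Eb-G.

Ab C Eb G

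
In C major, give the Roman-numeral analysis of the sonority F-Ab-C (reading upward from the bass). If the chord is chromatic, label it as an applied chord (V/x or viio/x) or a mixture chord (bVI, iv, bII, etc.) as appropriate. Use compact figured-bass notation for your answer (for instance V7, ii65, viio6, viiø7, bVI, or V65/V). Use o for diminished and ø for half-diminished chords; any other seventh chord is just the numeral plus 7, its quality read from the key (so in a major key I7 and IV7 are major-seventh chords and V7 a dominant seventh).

iv

The pitches F-Ab-C form a minor triad rooted on F.
F is the fourth degree of C major. This is the minor subdominant, borrowed from the parallel minor.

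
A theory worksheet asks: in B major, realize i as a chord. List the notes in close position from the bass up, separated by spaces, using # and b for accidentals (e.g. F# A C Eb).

B D F#

Scale degree 1 in B major is B; here the chord built on it is altered to a minor triad. i is the minor tonic, borrowed from the parallel minor.
So the chord is B-D-F#.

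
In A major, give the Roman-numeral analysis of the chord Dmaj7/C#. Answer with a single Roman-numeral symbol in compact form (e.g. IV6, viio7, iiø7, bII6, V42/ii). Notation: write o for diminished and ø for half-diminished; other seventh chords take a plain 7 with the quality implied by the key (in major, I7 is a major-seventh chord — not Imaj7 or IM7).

Stacked in thirds the chord is D-F#-A-C#: a major seventh chord on D.
In A major, D is the subdominant; the diatonic major seventh chord there is IV7.
With C# in the bass the chord is in third inversion, so the figured bass is 42.

IV42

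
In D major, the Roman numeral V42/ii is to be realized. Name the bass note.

A

The applied chord V42/ii is rooted on B: B-D#-F#-A.
The figure 42 means third inversion — the seventh is in the bass.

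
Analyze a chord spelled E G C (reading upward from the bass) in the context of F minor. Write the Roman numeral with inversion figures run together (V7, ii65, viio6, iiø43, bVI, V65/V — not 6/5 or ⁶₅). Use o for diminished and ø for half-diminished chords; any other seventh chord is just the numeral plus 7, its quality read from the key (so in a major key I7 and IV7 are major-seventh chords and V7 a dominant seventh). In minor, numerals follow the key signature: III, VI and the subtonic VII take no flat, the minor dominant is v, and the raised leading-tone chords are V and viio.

The pitches C-E-G form a major triad rooted on C.
In F minor, C is the dominant; the diatonic major triad there is V.
With E in the bass the chord is in first inversion, so the figured bass is 6.

V6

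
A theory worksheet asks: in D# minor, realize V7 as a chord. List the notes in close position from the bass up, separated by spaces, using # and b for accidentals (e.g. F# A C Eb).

In D# minor, the dominant is A#. The dominant is major (leading tone raised), so V is a dominant seventh chord.
Stacking thirds from A# gives A#-C##-E#-G#.

A# C## E# G#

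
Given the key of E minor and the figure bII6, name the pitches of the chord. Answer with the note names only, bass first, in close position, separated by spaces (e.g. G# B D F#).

A C F

Scale degree 2 in E minor is F#; lowering it a half step gives F. bII6 is the Neapolitan sixth — a major triad on the lowered second degree, here in its customary first inversion.
So the chord is F-A-C, a major triad.
With the 6 figure the chord is in first inversion; from the bass A upward in close position it reads A-C-F.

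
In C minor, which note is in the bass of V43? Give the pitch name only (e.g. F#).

D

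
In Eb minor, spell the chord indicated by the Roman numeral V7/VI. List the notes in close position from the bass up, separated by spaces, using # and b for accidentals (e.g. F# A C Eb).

V7/VI is a secondary dominant — the dominant seventh of VI. VI in Eb minor is Cb, so the applied chord's root is Gb, a perfect fifth above.
Building a dominant seventh chord on Gb gives Gb-Bb-Db-Fb.

Gb Bb Db Fb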